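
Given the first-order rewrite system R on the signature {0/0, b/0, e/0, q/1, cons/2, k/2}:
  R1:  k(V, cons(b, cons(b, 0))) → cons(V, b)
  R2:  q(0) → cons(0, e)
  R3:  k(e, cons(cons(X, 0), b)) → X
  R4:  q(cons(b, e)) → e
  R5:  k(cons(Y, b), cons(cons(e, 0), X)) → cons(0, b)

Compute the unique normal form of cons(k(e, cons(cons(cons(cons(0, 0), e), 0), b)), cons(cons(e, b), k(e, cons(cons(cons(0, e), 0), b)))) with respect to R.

cons(cons(cons(0, 0), e), cons(cons(e, b), cons(0, e)))

1. cons(k(e, cons(cons(cons(cons(0, 0), e), 0), b)), cons(cons(e, b), k(e, cons(cons(cons(0, e), 0), b))))  →  cons(cons(cons(0, 0), e), cons(cons(e, b), k(e, cons(cons(cons(0, e), 0), b))))   [R3 at 1]
2. cons(cons(cons(0, 0), e), cons(cons(e, b), k(e, cons(cons(cons(0, e), 0), b))))  →  cons(cons(cons(0, 0), e), cons(cons(e, b), cons(0, e)))   [R3 at 2.2]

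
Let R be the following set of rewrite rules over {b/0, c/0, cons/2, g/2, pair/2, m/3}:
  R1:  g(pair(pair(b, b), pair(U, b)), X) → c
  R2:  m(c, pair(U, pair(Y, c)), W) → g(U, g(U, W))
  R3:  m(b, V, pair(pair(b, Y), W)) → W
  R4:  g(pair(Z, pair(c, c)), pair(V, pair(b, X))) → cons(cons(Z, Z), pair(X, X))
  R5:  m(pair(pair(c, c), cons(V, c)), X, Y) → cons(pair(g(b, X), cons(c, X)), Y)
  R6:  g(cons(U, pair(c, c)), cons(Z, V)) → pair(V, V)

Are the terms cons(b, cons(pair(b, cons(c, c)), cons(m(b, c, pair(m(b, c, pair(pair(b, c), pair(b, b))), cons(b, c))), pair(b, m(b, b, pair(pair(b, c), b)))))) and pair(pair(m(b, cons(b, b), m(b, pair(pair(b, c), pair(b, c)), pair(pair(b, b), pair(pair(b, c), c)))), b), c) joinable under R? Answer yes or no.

no — NF(t₁) = cons(b, cons(pair(b, cons(c, c)), cons(cons(b, c), pair(b, b)))), NF(t₂) = pair(pair(c, b), c)

Reduce t₁ = cons(b, cons(pair(b, cons(c, c)), cons(m(b, c, pair(m(b, c, pair(pair(b, c), pair(b, b))), cons(b, c))), pair(b, m(b, b, pair(pair(b, c), b)))))):
1. cons(b, cons(pair(b, cons(c, c)), cons(m(b, c, pair(m(b, c, pair(pair(b, c), pair(b, b))), cons(b, c))), pair(b, m(b, b, pair(pair(b, c), b))))))  →  cons(b, cons(pair(b, cons(c, c)), cons(m(b, c, pair(pair(b, b), cons(b, c))), pair(b, m(b, b, pair(pair(b, c), b))))))   [R3 at 2.2.1.3.1]
2. cons(b, cons(pair(b, cons(c, c)), cons(m(b, c, pair(pair(b, b), cons(b, c))), pair(b, m(b, b, pair(pair(b, c), b))))))  →  cons(b, cons(pair(b, cons(c, c)), cons(cons(b, c), pair(b, m(b, b, pair(pair(b, c), b))))))   [R3 at 2.2.1]
3. cons(b, cons(pair(b, cons(c, c)), cons(cons(b, c), pair(b, m(b, b, pair(pair(b, c), b))))))  →  cons(b, cons(pair(b, cons(c, c)), cons(cons(b, c), pair(b, b))))   [R3 at 2.2.2.2]

Reduce t₂ = pair(pair(m(b, cons(b, b), m(b, pair(pair(b, c), pair(b, c)), pair(pair(b, b), pair(pair(b, c), c)))), b), c):
1. pair(pair(m(b, cons(b, b), m(b, pair(pair(b, c), pair(b, c)), pair(pair(b, b), pair(pair(b, c), c)))), b), c)  →  pair(pair(m(b, cons(b, b), pair(pair(b, c), c)), b), c)   [R3 at 1.1.3]
2. pair(pair(m(b, cons(b, b), pair(pair(b, c), c)), b), c)  →  pair(pair(c, b), c)   [R3 at 1.1]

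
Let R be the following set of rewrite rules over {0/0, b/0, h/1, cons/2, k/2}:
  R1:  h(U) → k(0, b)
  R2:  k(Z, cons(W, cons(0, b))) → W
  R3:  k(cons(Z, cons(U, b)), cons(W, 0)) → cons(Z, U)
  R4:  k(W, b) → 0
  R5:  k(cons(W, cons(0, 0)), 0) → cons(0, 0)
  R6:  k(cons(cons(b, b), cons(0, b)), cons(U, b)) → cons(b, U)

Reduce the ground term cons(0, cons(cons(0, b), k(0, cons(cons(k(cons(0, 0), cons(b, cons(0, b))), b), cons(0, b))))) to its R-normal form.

1. cons(0, cons(cons(0, b), k(0, cons(cons(k(cons(0, 0), cons(b, cons(0, b))), b), cons(0, b)))))  →  cons(0, cons(cons(0, b), cons(k(cons(0, 0), cons(b, cons(0, b))), b)))   [R2 at 2.2]
2. cons(0, cons(cons(0, b), cons(k(cons(0, 0), cons(b, cons(0, b))), b)))  →  cons(0, cons(cons(0, b), cons(b, b)))   [R2 at 2.2.1]

cons(0, cons(cons(0, b), cons(b, b)))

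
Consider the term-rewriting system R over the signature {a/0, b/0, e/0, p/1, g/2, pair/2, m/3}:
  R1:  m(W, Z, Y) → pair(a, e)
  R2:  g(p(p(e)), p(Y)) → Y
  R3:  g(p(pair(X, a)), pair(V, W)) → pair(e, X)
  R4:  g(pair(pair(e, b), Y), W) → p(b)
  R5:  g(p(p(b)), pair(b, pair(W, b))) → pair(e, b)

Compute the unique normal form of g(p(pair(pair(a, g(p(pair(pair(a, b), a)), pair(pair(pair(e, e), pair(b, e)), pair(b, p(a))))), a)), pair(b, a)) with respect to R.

pair(e, pair(a, pair(e, pair(a, b))))

1. g(p(pair(pair(a, g(p(pair(pair(a, b), a)), pair(pair(pair(e, e), pair(b, e)), pair(b, p(a))))), a)), pair(b, a))  →  pair(e, pair(a, g(p(pair(pair(a, b), a)), pair(pair(pair(e, e), pair(b, e)), pair(b, p(a))))))   [R3 at ε]
2. pair(e, pair(a, g(p(pair(pair(a, b), a)), pair(pair(pair(e, e), pair(b, e)), pair(b, p(a))))))  →  pair(e, pair(a, pair(e, pair(a, b))))   [R3 at 2.2]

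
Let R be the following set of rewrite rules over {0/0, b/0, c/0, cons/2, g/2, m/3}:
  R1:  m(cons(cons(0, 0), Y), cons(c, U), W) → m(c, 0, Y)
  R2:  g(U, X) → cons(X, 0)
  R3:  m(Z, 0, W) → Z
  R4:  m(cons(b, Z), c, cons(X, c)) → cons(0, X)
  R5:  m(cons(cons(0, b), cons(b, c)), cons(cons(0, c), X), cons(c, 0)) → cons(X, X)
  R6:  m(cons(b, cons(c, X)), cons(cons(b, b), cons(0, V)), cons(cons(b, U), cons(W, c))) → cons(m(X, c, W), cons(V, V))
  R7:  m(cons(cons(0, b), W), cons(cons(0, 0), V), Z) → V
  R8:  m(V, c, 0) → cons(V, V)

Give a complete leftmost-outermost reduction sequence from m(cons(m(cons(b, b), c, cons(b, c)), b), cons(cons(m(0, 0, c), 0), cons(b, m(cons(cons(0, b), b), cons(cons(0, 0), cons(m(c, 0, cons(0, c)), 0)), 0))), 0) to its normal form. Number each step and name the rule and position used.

cons(b, cons(c, 0))

1. m(cons(m(cons(b, b), c, cons(b, c)), b), cons(cons(m(0, 0, c), 0), cons(b, m(cons(cons(0, b), b), cons(cons(0, 0), cons(m(c, 0, cons(0, c)), 0)), 0))), 0)  →  m(cons(cons(0, b), b), cons(cons(m(0, 0, c), 0), cons(b, m(cons(cons(0, b), b), cons(cons(0, 0), cons(m(c, 0, cons(0, c)), 0)), 0))), 0)   [R4 at 1.1]
2. m(cons(cons(0, b), b), cons(cons(m(0, 0, c), 0), cons(b, m(cons(cons(0, b), b), cons(cons(0, 0), cons(m(c, 0, cons(0, c)), 0)), 0))), 0)  →  m(cons(cons(0, b), b), cons(cons(0, 0), cons(b, m(cons(cons(0, b), b), cons(cons(0, 0), cons(m(c, 0, cons(0, c)), 0)), 0))), 0)   [R3 at 2.1.1]
3. m(cons(cons(0, b), b), cons(cons(0, 0), cons(b, m(cons(cons(0, b), b), cons(cons(0, 0), cons(m(c, 0, cons(0, c)), 0)), 0))), 0)  →  cons(b, m(cons(cons(0, b), b), cons(cons(0, 0), cons(m(c, 0, cons(0, c)), 0)), 0))   [R7 at ε]
4. cons(b, m(cons(cons(0, b), b), cons(cons(0, 0), cons(m(c, 0, cons(0, c)), 0)), 0))  →  cons(b, cons(m(c, 0, cons(0, c)), 0))   [R7 at 2]
5. cons(b, cons(m(c, 0, cons(0, c)), 0))  →  cons(b, cons(c, 0))   [R3 at 2.1]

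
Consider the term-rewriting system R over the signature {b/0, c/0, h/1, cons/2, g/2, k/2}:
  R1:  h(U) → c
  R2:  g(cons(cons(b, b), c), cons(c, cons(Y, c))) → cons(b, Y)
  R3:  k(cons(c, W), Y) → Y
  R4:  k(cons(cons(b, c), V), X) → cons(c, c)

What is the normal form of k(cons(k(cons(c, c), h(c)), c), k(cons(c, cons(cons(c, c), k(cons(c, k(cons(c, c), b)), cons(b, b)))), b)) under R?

b

1. k(cons(k(cons(c, c), h(c)), c), k(cons(c, cons(cons(c, c), k(cons(c, k(cons(c, c), b)), cons(b, b)))), b))  →  k(cons(h(c), c), k(cons(c, cons(cons(c, c), k(cons(c, k(cons(c, c), b)), cons(b, b)))), b))   [R3 at 1.1]
2. k(cons(h(c), c), k(cons(c, cons(cons(c, c), k(cons(c, k(cons(c, c), b)), cons(b, b)))), b))  →  k(cons(c, c), k(cons(c, cons(cons(c, c), k(cons(c, k(cons(c, c), b)), cons(b, b)))), b))   [R1 at 1.1]
3. k(cons(c, c), k(cons(c, cons(cons(c, c), k(cons(c, k(cons(c, c), b)), cons(b, b)))), b))  →  k(cons(c, cons(cons(c, c), k(cons(c, k(cons(c, c), b)), cons(b, b)))), b)   [R3 at ε]
4. k(cons(c, cons(cons(c, c), k(cons(c, k(cons(c, c), b)), cons(b, b)))), b)  →  b   [R3 at ε]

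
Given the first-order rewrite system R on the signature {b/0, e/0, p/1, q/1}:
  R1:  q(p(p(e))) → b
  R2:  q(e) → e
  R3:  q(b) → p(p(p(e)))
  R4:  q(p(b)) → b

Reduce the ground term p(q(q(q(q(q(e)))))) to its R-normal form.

p(e)

1. p(q(q(q(q(q(e))))))  →  p(q(q(q(q(e)))))   [R2 at 1.1.1.1.1]
2. p(q(q(q(q(e)))))  →  p(q(q(q(e))))   [R2 at 1.1.1.1]
3. p(q(q(q(e))))  →  p(q(q(e)))   [R2 at 1.1.1]
4. p(q(q(e)))  →  p(q(e))   [R2 at 1.1]
5. p(q(e))  →  p(e)   [R2 at 1]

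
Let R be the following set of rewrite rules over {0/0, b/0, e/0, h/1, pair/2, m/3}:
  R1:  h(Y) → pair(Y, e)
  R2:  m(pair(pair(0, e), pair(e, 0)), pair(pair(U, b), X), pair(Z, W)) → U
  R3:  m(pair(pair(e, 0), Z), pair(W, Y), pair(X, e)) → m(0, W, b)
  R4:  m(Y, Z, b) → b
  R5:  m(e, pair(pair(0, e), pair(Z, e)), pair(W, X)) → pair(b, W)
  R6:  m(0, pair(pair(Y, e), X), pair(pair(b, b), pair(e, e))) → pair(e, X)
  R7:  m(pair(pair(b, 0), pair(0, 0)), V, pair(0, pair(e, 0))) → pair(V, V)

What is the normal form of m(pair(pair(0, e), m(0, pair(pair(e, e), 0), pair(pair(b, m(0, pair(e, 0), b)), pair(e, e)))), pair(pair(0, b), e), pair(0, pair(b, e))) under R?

0

1. m(pair(pair(0, e), m(0, pair(pair(e, e), 0), pair(pair(b, m(0, pair(e, 0), b)), pair(e, e)))), pair(pair(0, b), e), pair(0, pair(b, e)))  →  m(pair(pair(0, e), m(0, pair(pair(e, e), 0), pair(pair(b, b), pair(e, e)))), pair(pair(0, b), e), pair(0, pair(b, e)))   [R4 at 1.2.3.1.2]
2. m(pair(pair(0, e), m(0, pair(pair(e, e), 0), pair(pair(b, b), pair(e, e)))), pair(pair(0, b), e), pair(0, pair(b, e)))  →  m(pair(pair(0, e), pair(e, 0)), pair(pair(0, b), e), pair(0, pair(b, e)))   [R6 at 1.2]
3. m(pair(pair(0, e), pair(e, 0)), pair(pair(0, b), e), pair(0, pair(b, e)))  →  0   [R2 at ε]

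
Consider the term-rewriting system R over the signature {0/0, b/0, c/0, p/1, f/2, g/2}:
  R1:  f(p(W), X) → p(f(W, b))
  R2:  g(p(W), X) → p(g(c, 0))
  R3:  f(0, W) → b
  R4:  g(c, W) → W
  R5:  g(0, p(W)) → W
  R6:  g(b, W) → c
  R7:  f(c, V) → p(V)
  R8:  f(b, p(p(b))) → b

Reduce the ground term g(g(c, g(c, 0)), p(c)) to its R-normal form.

c

1. g(g(c, g(c, 0)), p(c))  →  g(g(c, 0), p(c))   [R4 at 1]
2. g(g(c, 0), p(c))  →  g(0, p(c))   [R4 at 1]
3. g(0, p(c))  →  c   [R5 at ε]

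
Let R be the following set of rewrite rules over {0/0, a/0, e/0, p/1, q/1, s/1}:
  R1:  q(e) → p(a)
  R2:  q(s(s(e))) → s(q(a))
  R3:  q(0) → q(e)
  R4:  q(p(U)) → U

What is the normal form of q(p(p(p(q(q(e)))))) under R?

p(p(a))

1. q(p(p(p(q(q(e))))))  →  p(p(q(q(e))))   [R4 at ε]
2. p(p(q(q(e))))  →  p(p(q(p(a))))   [R1 at 1.1.1]
3. p(p(q(p(a))))  →  p(p(a))   [R4 at 1.1]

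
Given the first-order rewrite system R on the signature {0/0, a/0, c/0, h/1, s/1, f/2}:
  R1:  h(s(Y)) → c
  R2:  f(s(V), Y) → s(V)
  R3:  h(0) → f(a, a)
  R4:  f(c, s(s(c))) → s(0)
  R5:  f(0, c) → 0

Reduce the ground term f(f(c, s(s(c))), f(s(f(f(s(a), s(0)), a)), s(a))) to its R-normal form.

s(0)

1. f(f(c, s(s(c))), f(s(f(f(s(a), s(0)), a)), s(a)))  →  f(s(0), f(s(f(f(s(a), s(0)), a)), s(a)))   [R4 at 1]
2. f(s(0), f(s(f(f(s(a), s(0)), a)), s(a)))  →  s(0)   [R2 at ε]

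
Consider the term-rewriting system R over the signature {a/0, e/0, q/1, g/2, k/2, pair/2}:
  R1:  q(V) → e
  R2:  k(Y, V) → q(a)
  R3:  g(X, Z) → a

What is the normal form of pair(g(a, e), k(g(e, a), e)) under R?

pair(a, e)

1. pair(g(a, e), k(g(e, a), e))  →  pair(a, k(g(e, a), e))   [R3 at 1]
2. pair(a, k(g(e, a), e))  →  pair(a, q(a))   [R2 at 2]
3. pair(a, q(a))  →  pair(a, e)   [R1 at 2]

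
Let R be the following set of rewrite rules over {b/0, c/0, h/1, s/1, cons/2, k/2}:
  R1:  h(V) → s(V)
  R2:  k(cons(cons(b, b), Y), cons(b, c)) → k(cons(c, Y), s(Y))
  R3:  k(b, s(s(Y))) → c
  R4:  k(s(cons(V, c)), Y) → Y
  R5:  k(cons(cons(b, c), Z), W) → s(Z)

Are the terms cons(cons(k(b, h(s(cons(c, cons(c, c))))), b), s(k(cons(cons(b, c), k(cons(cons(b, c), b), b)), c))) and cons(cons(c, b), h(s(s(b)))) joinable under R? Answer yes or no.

Reduce t₁ = cons(cons(k(b, h(s(cons(c, cons(c, c))))), b), s(k(cons(cons(b, c), k(cons(cons(b, c), b), b)), c))):
1. cons(cons(k(b, h(s(cons(c, cons(c, c))))), b), s(k(cons(cons(b, c), k(cons(cons(b, c), b), b)), c)))  →  cons(cons(k(b, s(s(cons(c, cons(c, c))))), b), s(k(cons(cons(b, c), k(cons(cons(b, c), b), b)), c)))   [R1 at 1.1.2]
2. cons(cons(k(b, s(s(cons(c, cons(c, c))))), b), s(k(cons(cons(b, c), k(cons(cons(b, c), b), b)), c)))  →  cons(cons(c, b), s(k(cons(cons(b, c), k(cons(cons(b, c), b), b)), c)))   [R3 at 1.1]
3. cons(cons(c, b), s(k(cons(cons(b, c), k(cons(cons(b, c), b), b)), c)))  →  cons(cons(c, b), s(s(k(cons(cons(b, c), b), b))))   [R5 at 2.1]
4. cons(cons(c, b), s(s(k(cons(cons(b, c), b), b))))  →  cons(cons(c, b), s(s(s(b))))   [R5 at 2.1.1]

Reduce t₂ = cons(cons(c, b), h(s(s(b)))):
1. cons(cons(c, b), h(s(s(b))))  →  cons(cons(c, b), s(s(s(b))))   [R1 at 2]

yes — NF(t₁) = cons(cons(c, b), s(s(s(b)))), NF(t₂) = cons(cons(c, b), s(s(s(b))))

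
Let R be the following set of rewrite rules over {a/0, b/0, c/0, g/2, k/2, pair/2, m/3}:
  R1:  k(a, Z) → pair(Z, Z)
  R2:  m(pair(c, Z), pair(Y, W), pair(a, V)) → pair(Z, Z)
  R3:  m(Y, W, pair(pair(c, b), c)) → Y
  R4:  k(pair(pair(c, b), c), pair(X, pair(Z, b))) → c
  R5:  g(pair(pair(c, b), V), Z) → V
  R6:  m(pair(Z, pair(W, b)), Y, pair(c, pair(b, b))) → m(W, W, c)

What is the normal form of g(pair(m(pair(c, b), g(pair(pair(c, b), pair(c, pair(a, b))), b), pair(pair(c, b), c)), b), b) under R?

b

1. g(pair(m(pair(c, b), g(pair(pair(c, b), pair(c, pair(a, b))), b), pair(pair(c, b), c)), b), b)  →  g(pair(pair(c, b), b), b)   [R3 at 1.1]
2. g(pair(pair(c, b), b), b)  →  b   [R5 at ε]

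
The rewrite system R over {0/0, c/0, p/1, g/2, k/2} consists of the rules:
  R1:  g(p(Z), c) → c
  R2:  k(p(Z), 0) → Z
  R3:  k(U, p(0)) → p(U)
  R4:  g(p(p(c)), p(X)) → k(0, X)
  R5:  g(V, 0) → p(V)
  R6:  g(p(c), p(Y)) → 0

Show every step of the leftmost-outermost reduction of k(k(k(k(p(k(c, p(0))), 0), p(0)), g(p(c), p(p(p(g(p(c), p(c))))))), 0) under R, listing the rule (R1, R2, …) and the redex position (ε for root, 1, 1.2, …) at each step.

c

1. k(k(k(k(p(k(c, p(0))), 0), p(0)), g(p(c), p(p(p(g(p(c), p(c))))))), 0)  →  k(k(p(k(p(k(c, p(0))), 0)), g(p(c), p(p(p(g(p(c), p(c))))))), 0)   [R3 at 1.1]
2. k(k(p(k(p(k(c, p(0))), 0)), g(p(c), p(p(p(g(p(c), p(c))))))), 0)  →  k(k(p(k(c, p(0))), g(p(c), p(p(p(g(p(c), p(c))))))), 0)   [R2 at 1.1.1]
3. k(k(p(k(c, p(0))), g(p(c), p(p(p(g(p(c), p(c))))))), 0)  →  k(k(p(p(c)), g(p(c), p(p(p(g(p(c), p(c))))))), 0)   [R3 at 1.1.1]
4. k(k(p(p(c)), g(p(c), p(p(p(g(p(c), p(c))))))), 0)  →  k(k(p(p(c)), 0), 0)   [R6 at 1.2]
5. k(k(p(p(c)), 0), 0)  →  k(p(c), 0)   [R2 at 1]
6. k(p(c), 0)  →  c   [R2 at ε]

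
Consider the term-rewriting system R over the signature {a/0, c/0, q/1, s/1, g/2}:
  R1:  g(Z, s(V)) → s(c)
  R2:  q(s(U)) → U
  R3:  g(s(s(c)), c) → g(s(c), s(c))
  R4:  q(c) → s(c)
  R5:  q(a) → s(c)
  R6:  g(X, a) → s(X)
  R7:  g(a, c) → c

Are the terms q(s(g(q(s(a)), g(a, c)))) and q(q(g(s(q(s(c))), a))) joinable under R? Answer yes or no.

yes — NF(t₁) = c, NF(t₂) = c

Reduce t₁ = q(s(g(q(s(a)), g(a, c)))):
1. q(s(g(q(s(a)), g(a, c))))  →  g(q(s(a)), g(a, c))   [R2 at ε]
2. g(q(s(a)), g(a, c))  →  g(a, g(a, c))   [R2 at 1]
3. g(a, g(a, c))  →  g(a, c)   [R7 at 2]
4. g(a, c)  →  c   [R7 at ε]

Reduce t₂ = q(q(g(s(q(s(c))), a))):
1. q(q(g(s(q(s(c))), a)))  →  q(q(s(s(q(s(c))))))   [R6 at 1.1]
2. q(q(s(s(q(s(c))))))  →  q(s(q(s(c))))   [R2 at 1]
3. q(s(q(s(c))))  →  q(s(c))   [R2 at ε]
4. q(s(c))  →  c   [R2 at ε]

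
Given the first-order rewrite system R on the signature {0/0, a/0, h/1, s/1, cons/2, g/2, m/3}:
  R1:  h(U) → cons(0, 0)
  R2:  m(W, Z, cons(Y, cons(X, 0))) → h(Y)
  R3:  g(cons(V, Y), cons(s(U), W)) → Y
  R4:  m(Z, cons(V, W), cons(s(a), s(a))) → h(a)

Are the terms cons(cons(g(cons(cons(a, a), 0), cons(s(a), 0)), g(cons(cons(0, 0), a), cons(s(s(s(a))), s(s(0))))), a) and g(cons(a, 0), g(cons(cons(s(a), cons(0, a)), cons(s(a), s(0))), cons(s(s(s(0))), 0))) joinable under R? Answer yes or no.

no — NF(t₁) = cons(cons(0, a), a), NF(t₂) = 0

Reduce t₁ = cons(cons(g(cons(cons(a, a), 0), cons(s(a), 0)), g(cons(cons(0, 0), a), cons(s(s(s(a))), s(s(0))))), a):
1. cons(cons(g(cons(cons(a, a), 0), cons(s(a), 0)), g(cons(cons(0, 0), a), cons(s(s(s(a))), s(s(0))))), a)  →  cons(cons(0, g(cons(cons(0, 0), a), cons(s(s(s(a))), s(s(0))))), a)   [R3 at 1.1]
2. cons(cons(0, g(cons(cons(0, 0), a), cons(s(s(s(a))), s(s(0))))), a)  →  cons(cons(0, a), a)   [R3 at 1.2]

Reduce t₂ = g(cons(a, 0), g(cons(cons(s(a), cons(0, a)), cons(s(a), s(0))), cons(s(s(s(0))), 0))):
1. g(cons(a, 0), g(cons(cons(s(a), cons(0, a)), cons(s(a), s(0))), cons(s(s(s(0))), 0)))  →  g(cons(a, 0), cons(s(a), s(0)))   [R3 at 2]
2. g(cons(a, 0), cons(s(a), s(0)))  →  0   [R3 at ε]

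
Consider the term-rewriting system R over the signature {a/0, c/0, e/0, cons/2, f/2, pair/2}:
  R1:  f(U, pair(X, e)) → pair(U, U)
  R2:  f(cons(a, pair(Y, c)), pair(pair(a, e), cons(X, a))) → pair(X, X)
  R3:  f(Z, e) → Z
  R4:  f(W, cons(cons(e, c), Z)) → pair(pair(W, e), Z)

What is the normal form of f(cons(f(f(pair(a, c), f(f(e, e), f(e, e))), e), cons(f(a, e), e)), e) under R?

cons(pair(a, c), cons(a, e))

1. f(cons(f(f(pair(a, c), f(f(e, e), f(e, e))), e), cons(f(a, e), e)), e)  →  cons(f(f(pair(a, c), f(f(e, e), f(e, e))), e), cons(f(a, e), e))   [R3 at ε]
2. cons(f(f(pair(a, c), f(f(e, e), f(e, e))), e), cons(f(a, e), e))  →  cons(f(pair(a, c), f(f(e, e), f(e, e))), cons(f(a, e), e))   [R3 at 1]
3. cons(f(pair(a, c), f(f(e, e), f(e, e))), cons(f(a, e), e))  →  cons(f(pair(a, c), f(e, f(e, e))), cons(f(a, e), e))   [R3 at 1.2.1]
4. cons(f(pair(a, c), f(e, f(e, e))), cons(f(a, e), e))  →  cons(f(pair(a, c), f(e, e)), cons(f(a, e), e))   [R3 at 1.2.2]
5. cons(f(pair(a, c), f(e, e)), cons(f(a, e), e))  →  cons(f(pair(a, c), e), cons(f(a, e), e))   [R3 at 1.2]
6. cons(f(pair(a, c), e), cons(f(a, e), e))  →  cons(pair(a, c), cons(f(a, e), e))   [R3 at 1]
7. cons(pair(a, c), cons(f(a, e), e))  →  cons(pair(a, c), cons(a, e))   [R3 at 2.1]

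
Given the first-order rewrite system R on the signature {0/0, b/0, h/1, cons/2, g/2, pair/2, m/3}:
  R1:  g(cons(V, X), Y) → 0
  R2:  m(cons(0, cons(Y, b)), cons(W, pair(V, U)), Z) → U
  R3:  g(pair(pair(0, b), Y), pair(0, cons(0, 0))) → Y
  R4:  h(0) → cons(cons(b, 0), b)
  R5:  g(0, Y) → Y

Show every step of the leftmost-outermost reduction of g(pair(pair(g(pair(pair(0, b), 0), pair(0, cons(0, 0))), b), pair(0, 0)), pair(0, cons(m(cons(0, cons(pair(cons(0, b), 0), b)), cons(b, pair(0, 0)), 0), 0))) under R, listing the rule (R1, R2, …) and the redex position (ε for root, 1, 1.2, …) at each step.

pair(0, 0)

1. g(pair(pair(g(pair(pair(0, b), 0), pair(0, cons(0, 0))), b), pair(0, 0)), pair(0, cons(m(cons(0, cons(pair(cons(0, b), 0), b)), cons(b, pair(0, 0)), 0), 0)))  →  g(pair(pair(0, b), pair(0, 0)), pair(0, cons(m(cons(0, cons(pair(cons(0, b), 0), b)), cons(b, pair(0, 0)), 0), 0)))   [R3 at 1.1.1]
2. g(pair(pair(0, b), pair(0, 0)), pair(0, cons(m(cons(0, cons(pair(cons(0, b), 0), b)), cons(b, pair(0, 0)), 0), 0)))  →  g(pair(pair(0, b), pair(0, 0)), pair(0, cons(0, 0)))   [R2 at 2.2.1]
3. g(pair(pair(0, b), pair(0, 0)), pair(0, cons(0, 0)))  →  pair(0, 0)   [R3 at ε]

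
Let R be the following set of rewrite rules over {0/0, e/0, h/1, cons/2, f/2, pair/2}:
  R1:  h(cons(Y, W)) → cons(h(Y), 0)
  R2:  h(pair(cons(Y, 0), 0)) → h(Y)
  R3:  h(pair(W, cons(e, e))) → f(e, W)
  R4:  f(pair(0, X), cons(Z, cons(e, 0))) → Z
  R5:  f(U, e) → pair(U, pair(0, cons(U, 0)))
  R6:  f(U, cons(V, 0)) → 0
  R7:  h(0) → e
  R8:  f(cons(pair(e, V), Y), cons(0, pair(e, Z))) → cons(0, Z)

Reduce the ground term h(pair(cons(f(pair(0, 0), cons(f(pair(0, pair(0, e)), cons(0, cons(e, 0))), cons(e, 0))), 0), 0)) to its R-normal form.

1. h(pair(cons(f(pair(0, 0), cons(f(pair(0, pair(0, e)), cons(0, cons(e, 0))), cons(e, 0))), 0), 0))  →  h(f(pair(0, 0), cons(f(pair(0, pair(0, e)), cons(0, cons(e, 0))), cons(e, 0))))   [R2 at ε]
2. h(f(pair(0, 0), cons(f(pair(0, pair(0, e)), cons(0, cons(e, 0))), cons(e, 0))))  →  h(f(pair(0, pair(0, e)), cons(0, cons(e, 0))))   [R4 at 1]
3. h(f(pair(0, pair(0, e)), cons(0, cons(e, 0))))  →  h(0)   [R4 at 1]
4. h(0)  →  e   [R7 at ε]

e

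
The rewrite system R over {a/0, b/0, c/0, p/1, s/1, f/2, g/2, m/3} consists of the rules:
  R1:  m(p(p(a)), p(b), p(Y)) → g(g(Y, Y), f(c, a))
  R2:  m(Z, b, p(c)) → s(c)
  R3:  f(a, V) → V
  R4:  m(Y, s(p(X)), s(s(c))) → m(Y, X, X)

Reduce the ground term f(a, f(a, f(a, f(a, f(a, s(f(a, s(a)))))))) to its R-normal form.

1. f(a, f(a, f(a, f(a, f(a, s(f(a, s(a))))))))  →  f(a, f(a, f(a, f(a, s(f(a, s(a)))))))   [R3 at ε]
2. f(a, f(a, f(a, f(a, s(f(a, s(a)))))))  →  f(a, f(a, f(a, s(f(a, s(a))))))   [R3 at ε]
3. f(a, f(a, f(a, s(f(a, s(a))))))  →  f(a, f(a, s(f(a, s(a)))))   [R3 at ε]
4. f(a, f(a, s(f(a, s(a)))))  →  f(a, s(f(a, s(a))))   [R3 at ε]
5. f(a, s(f(a, s(a))))  →  s(f(a, s(a)))   [R3 at ε]
6. s(f(a, s(a)))  →  s(s(a))   [R3 at 1]

s(s(a))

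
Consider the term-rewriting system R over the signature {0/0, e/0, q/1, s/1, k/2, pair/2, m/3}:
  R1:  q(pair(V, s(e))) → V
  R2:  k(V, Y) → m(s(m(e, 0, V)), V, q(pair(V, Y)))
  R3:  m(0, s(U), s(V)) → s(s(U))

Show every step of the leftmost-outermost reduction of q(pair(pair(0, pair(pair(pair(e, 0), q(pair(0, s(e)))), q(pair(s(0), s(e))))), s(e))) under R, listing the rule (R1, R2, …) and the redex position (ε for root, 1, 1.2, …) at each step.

pair(0, pair(pair(pair(e, 0), 0), s(0)))

1. q(pair(pair(0, pair(pair(pair(e, 0), q(pair(0, s(e)))), q(pair(s(0), s(e))))), s(e)))  →  pair(0, pair(pair(pair(e, 0), q(pair(0, s(e)))), q(pair(s(0), s(e)))))   [R1 at ε]
2. pair(0, pair(pair(pair(e, 0), q(pair(0, s(e)))), q(pair(s(0), s(e)))))  →  pair(0, pair(pair(pair(e, 0), 0), q(pair(s(0), s(e)))))   [R1 at 2.1.2]
3. pair(0, pair(pair(pair(e, 0), 0), q(pair(s(0), s(e)))))  →  pair(0, pair(pair(pair(e, 0), 0), s(0)))   [R1 at 2.2]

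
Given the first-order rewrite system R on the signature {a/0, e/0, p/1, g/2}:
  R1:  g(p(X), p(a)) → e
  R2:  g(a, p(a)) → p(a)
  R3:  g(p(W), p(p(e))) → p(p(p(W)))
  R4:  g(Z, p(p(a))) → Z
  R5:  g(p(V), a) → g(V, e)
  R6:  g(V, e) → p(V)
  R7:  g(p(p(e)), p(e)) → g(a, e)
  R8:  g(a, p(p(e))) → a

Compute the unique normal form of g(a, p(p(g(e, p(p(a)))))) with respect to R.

1. g(a, p(p(g(e, p(p(a))))))  →  g(a, p(p(e)))   [R4 at 2.1.1]
2. g(a, p(p(e)))  →  a   [R8 at ε]

a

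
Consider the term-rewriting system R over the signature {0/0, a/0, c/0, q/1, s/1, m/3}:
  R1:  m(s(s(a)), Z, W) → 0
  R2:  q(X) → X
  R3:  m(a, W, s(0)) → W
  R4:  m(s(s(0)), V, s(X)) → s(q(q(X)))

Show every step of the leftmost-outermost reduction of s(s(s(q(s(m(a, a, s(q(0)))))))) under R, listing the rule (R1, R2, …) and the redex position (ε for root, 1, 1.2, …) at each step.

s(s(s(s(a))))

1. s(s(s(q(s(m(a, a, s(q(0))))))))  →  s(s(s(s(m(a, a, s(q(0)))))))   [R2 at 1.1.1]
2. s(s(s(s(m(a, a, s(q(0)))))))  →  s(s(s(s(m(a, a, s(0))))))   [R2 at 1.1.1.1.3.1]
3. s(s(s(s(m(a, a, s(0))))))  →  s(s(s(s(a))))   [R3 at 1.1.1.1]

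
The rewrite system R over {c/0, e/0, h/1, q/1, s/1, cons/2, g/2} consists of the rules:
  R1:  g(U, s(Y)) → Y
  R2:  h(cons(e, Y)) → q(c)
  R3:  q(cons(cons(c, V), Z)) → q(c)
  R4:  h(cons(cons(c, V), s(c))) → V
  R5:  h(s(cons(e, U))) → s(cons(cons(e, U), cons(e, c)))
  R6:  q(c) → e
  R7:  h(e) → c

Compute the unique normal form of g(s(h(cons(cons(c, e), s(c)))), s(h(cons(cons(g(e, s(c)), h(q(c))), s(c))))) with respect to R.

c

1. g(s(h(cons(cons(c, e), s(c)))), s(h(cons(cons(g(e, s(c)), h(q(c))), s(c)))))  →  h(cons(cons(g(e, s(c)), h(q(c))), s(c)))   [R1 at ε]
2. h(cons(cons(g(e, s(c)), h(q(c))), s(c)))  →  h(cons(cons(c, h(q(c))), s(c)))   [R1 at 1.1.1]
3. h(cons(cons(c, h(q(c))), s(c)))  →  h(q(c))   [R4 at ε]
4. h(q(c))  →  h(e)   [R6 at 1]
5. h(e)  →  c   [R7 at ε]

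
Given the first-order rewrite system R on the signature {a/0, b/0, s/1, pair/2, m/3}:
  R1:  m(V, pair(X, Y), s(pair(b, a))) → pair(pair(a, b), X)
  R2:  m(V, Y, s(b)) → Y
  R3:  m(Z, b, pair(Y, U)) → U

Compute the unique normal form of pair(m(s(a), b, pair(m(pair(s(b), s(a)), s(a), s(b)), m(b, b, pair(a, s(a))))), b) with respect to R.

1. pair(m(s(a), b, pair(m(pair(s(b), s(a)), s(a), s(b)), m(b, b, pair(a, s(a))))), b)  →  pair(m(b, b, pair(a, s(a))), b)   [R3 at 1]
2. pair(m(b, b, pair(a, s(a))), b)  →  pair(s(a), b)   [R3 at 1]

pair(s(a), b)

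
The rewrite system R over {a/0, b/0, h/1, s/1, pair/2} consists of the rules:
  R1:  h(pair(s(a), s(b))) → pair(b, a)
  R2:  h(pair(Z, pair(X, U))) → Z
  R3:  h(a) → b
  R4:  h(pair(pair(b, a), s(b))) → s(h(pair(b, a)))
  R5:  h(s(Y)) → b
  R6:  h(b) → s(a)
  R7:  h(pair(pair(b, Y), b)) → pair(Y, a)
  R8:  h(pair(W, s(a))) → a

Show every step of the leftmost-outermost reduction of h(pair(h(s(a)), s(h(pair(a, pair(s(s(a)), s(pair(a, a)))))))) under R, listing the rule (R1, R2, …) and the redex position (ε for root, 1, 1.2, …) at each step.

1. h(pair(h(s(a)), s(h(pair(a, pair(s(s(a)), s(pair(a, a))))))))  →  h(pair(b, s(h(pair(a, pair(s(s(a)), s(pair(a, a))))))))   [R5 at 1.1]
2. h(pair(b, s(h(pair(a, pair(s(s(a)), s(pair(a, a))))))))  →  h(pair(b, s(a)))   [R2 at 1.2.1]
3. h(pair(b, s(a)))  →  a   [R8 at ε]

a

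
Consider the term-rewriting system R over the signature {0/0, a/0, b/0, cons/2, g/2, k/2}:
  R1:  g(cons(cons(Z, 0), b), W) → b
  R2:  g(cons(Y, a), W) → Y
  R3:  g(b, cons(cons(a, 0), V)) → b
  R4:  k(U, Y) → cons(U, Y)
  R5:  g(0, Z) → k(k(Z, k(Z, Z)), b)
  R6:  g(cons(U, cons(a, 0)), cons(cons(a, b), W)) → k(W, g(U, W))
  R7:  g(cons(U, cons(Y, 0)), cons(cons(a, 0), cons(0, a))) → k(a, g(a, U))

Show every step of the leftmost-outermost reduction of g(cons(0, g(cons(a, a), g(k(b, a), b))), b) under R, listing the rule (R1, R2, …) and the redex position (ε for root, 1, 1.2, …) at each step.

0

1. g(cons(0, g(cons(a, a), g(k(b, a), b))), b)  →  g(cons(0, a), b)   [R2 at 1.2]
2. g(cons(0, a), b)  →  0   [R2 at ε]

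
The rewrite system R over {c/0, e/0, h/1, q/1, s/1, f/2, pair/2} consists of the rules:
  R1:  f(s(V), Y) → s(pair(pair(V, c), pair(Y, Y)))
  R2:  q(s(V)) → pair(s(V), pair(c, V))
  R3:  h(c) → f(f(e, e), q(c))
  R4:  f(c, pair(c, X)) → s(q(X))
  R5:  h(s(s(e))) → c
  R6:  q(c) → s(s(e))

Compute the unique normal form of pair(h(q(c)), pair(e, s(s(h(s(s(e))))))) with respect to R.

pair(c, pair(e, s(s(c))))

1. pair(h(q(c)), pair(e, s(s(h(s(s(e)))))))  →  pair(h(s(s(e))), pair(e, s(s(h(s(s(e)))))))   [R6 at 1.1]
2. pair(h(s(s(e))), pair(e, s(s(h(s(s(e)))))))  →  pair(c, pair(e, s(s(h(s(s(e)))))))   [R5 at 1]
3. pair(c, pair(e, s(s(h(s(s(e)))))))  →  pair(c, pair(e, s(s(c))))   [R5 at 2.2.1.1]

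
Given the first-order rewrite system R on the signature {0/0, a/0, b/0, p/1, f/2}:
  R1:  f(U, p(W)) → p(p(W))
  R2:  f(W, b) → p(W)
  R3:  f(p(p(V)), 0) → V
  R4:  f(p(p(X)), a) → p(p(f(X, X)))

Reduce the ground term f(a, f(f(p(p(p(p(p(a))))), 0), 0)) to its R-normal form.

p(p(a))

1. f(a, f(f(p(p(p(p(p(a))))), 0), 0))  →  f(a, f(p(p(p(a))), 0))   [R3 at 2.1]
2. f(a, f(p(p(p(a))), 0))  →  f(a, p(a))   [R3 at 2]
3. f(a, p(a))  →  p(p(a))   [R1 at ε]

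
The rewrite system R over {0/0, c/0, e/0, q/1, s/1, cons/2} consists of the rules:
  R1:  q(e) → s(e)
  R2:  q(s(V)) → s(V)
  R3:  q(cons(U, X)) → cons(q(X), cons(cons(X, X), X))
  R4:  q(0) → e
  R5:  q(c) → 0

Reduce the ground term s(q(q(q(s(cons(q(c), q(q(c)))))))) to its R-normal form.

1. s(q(q(q(s(cons(q(c), q(q(c))))))))  →  s(q(q(s(cons(q(c), q(q(c)))))))   [R2 at 1.1.1]
2. s(q(q(s(cons(q(c), q(q(c)))))))  →  s(q(s(cons(q(c), q(q(c))))))   [R2 at 1.1]
3. s(q(s(cons(q(c), q(q(c))))))  →  s(s(cons(q(c), q(q(c)))))   [R2 at 1]
4. s(s(cons(q(c), q(q(c)))))  →  s(s(cons(0, q(q(c)))))   [R5 at 1.1.1]
5. s(s(cons(0, q(q(c)))))  →  s(s(cons(0, q(0))))   [R5 at 1.1.2.1]
6. s(s(cons(0, q(0))))  →  s(s(cons(0, e)))   [R4 at 1.1.2]

s(s(cons(0, e)))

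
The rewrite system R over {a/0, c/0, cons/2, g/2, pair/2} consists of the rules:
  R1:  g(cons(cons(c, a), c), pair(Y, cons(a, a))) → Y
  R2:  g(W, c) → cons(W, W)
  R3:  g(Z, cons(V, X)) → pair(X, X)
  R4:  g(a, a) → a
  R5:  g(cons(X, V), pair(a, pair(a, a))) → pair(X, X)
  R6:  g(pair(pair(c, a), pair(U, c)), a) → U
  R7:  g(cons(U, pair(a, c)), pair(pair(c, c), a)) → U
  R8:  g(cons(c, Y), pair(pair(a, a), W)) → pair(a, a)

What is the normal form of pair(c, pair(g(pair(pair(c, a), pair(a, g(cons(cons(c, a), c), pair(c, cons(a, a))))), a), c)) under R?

pair(c, pair(a, c))

1. pair(c, pair(g(pair(pair(c, a), pair(a, g(cons(cons(c, a), c), pair(c, cons(a, a))))), a), c))  →  pair(c, pair(g(pair(pair(c, a), pair(a, c)), a), c))   [R1 at 2.1.1.2.2]
2. pair(c, pair(g(pair(pair(c, a), pair(a, c)), a), c))  →  pair(c, pair(a, c))   [R6 at 2.1]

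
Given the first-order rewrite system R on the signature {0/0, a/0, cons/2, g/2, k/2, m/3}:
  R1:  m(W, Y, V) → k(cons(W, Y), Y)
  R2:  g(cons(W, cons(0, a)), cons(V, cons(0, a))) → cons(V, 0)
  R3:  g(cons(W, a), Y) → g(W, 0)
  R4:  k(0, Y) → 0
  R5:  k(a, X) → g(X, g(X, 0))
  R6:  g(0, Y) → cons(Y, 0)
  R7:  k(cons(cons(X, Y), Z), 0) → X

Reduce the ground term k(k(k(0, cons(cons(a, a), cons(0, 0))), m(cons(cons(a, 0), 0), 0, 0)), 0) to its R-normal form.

0

1. k(k(k(0, cons(cons(a, a), cons(0, 0))), m(cons(cons(a, 0), 0), 0, 0)), 0)  →  k(k(0, m(cons(cons(a, 0), 0), 0, 0)), 0)   [R4 at 1.1]
2. k(k(0, m(cons(cons(a, 0), 0), 0, 0)), 0)  →  k(0, 0)   [R4 at 1]
3. k(0, 0)  →  0   [R4 at ε]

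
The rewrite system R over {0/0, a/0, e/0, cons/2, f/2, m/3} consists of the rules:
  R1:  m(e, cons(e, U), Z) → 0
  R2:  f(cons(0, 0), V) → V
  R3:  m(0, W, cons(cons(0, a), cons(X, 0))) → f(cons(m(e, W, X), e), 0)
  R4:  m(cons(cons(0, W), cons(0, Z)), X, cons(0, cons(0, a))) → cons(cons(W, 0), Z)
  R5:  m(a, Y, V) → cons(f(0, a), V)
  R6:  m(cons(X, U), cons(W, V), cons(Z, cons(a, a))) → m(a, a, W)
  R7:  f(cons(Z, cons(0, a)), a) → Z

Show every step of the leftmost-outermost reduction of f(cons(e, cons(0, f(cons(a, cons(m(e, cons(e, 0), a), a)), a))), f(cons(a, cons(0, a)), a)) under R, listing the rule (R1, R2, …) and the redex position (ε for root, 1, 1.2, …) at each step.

e

1. f(cons(e, cons(0, f(cons(a, cons(m(e, cons(e, 0), a), a)), a))), f(cons(a, cons(0, a)), a))  →  f(cons(e, cons(0, f(cons(a, cons(0, a)), a))), f(cons(a, cons(0, a)), a))   [R1 at 1.2.2.1.2.1]
2. f(cons(e, cons(0, f(cons(a, cons(0, a)), a))), f(cons(a, cons(0, a)), a))  →  f(cons(e, cons(0, a)), f(cons(a, cons(0, a)), a))   [R7 at 1.2.2]
3. f(cons(e, cons(0, a)), f(cons(a, cons(0, a)), a))  →  f(cons(e, cons(0, a)), a)   [R7 at 2]
4. f(cons(e, cons(0, a)), a)  →  e   [R7 at ε]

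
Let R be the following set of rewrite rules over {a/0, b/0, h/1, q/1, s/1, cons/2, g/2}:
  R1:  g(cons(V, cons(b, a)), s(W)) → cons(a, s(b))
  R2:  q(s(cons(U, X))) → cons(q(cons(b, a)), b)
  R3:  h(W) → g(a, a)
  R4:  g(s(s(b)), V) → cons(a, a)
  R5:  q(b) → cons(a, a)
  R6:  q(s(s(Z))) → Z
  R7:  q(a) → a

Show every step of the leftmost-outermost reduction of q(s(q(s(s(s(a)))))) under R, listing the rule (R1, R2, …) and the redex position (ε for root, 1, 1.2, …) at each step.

a

1. q(s(q(s(s(s(a))))))  →  q(s(s(a)))   [R6 at 1.1]
2. q(s(s(a)))  →  a   [R6 at ε]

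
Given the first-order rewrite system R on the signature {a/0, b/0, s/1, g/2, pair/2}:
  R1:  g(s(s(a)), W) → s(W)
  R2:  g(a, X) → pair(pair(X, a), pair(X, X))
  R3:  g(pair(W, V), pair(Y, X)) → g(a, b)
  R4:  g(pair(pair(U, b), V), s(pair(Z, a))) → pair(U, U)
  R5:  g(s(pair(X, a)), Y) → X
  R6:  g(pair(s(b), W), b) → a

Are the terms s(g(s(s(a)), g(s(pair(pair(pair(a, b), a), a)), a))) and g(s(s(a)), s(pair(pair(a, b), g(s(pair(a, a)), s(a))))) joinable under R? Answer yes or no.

Reduce t₁ = s(g(s(s(a)), g(s(pair(pair(pair(a, b), a), a)), a))):
1. s(g(s(s(a)), g(s(pair(pair(pair(a, b), a), a)), a)))  →  s(s(g(s(pair(pair(pair(a, b), a), a)), a)))   [R1 at 1]
2. s(s(g(s(pair(pair(pair(a, b), a), a)), a)))  →  s(s(pair(pair(a, b), a)))   [R5 at 1.1]

Reduce t₂ = g(s(s(a)), s(pair(pair(a, b), g(s(pair(a, a)), s(a))))):
1. g(s(s(a)), s(pair(pair(a, b), g(s(pair(a, a)), s(a)))))  →  s(s(pair(pair(a, b), g(s(pair(a, a)), s(a)))))   [R1 at ε]
2. s(s(pair(pair(a, b), g(s(pair(a, a)), s(a)))))  →  s(s(pair(pair(a, b), a)))   [R5 at 1.1.2]

yes — NF(t₁) = s(s(pair(pair(a, b), a))), NF(t₂) = s(s(pair(pair(a, b), a)))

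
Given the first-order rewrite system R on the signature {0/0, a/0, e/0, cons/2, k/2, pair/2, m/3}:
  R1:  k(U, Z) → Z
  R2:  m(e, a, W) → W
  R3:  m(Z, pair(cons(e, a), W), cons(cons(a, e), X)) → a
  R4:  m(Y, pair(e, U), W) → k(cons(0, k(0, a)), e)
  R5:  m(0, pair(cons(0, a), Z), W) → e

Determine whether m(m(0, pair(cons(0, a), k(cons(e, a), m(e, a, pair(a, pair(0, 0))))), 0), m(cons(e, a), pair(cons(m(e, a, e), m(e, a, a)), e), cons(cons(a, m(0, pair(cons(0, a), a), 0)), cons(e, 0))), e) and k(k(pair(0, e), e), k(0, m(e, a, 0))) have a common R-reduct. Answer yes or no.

Reduce t₁ = m(m(0, pair(cons(0, a), k(cons(e, a), m(e, a, pair(a, pair(0, 0))))), 0), m(cons(e, a), pair(cons(m(e, a, e), m(e, a, a)), e), cons(cons(a, m(0, pair(cons(0, a), a), 0)), cons(e, 0))), e):
1. m(m(0, pair(cons(0, a), k(cons(e, a), m(e, a, pair(a, pair(0, 0))))), 0), m(cons(e, a), pair(cons(m(e, a, e), m(e, a, a)), e), cons(cons(a, m(0, pair(cons(0, a), a), 0)), cons(e, 0))), e)  →  m(e, m(cons(e, a), pair(cons(m(e, a, e), m(e, a, a)), e), cons(cons(a, m(0, pair(cons(0, a), a), 0)), cons(e, 0))), e)   [R5 at 1]
2. m(e, m(cons(e, a), pair(cons(m(e, a, e), m(e, a, a)), e), cons(cons(a, m(0, pair(cons(0, a), a), 0)), cons(e, 0))), e)  →  m(e, m(cons(e, a), pair(cons(e, m(e, a, a)), e), cons(cons(a, m(0, pair(cons(0, a), a), 0)), cons(e, 0))), e)   [R2 at 2.2.1.1]
3. m(e, m(cons(e, a), pair(cons(e, m(e, a, a)), e), cons(cons(a, m(0, pair(cons(0, a), a), 0)), cons(e, 0))), e)  →  m(e, m(cons(e, a), pair(cons(e, a), e), cons(cons(a, m(0, pair(cons(0, a), a), 0)), cons(e, 0))), e)   [R2 at 2.2.1.2]
4. m(e, m(cons(e, a), pair(cons(e, a), e), cons(cons(a, m(0, pair(cons(0, a), a), 0)), cons(e, 0))), e)  →  m(e, m(cons(e, a), pair(cons(e, a), e), cons(cons(a, e), cons(e, 0))), e)   [R5 at 2.3.1.2]
5. m(e, m(cons(e, a), pair(cons(e, a), e), cons(cons(a, e), cons(e, 0))), e)  →  m(e, a, e)   [R3 at 2]
6. m(e, a, e)  →  e   [R2 at ε]

Reduce t₂ = k(k(pair(0, e), e), k(0, m(e, a, 0))):
1. k(k(pair(0, e), e), k(0, m(e, a, 0)))  →  k(0, m(e, a, 0))   [R1 at ε]
2. k(0, m(e, a, 0))  →  m(e, a, 0)   [R1 at ε]
3. m(e, a, 0)  →  0   [R2 at ε]

no — NF(t₁) = e, NF(t₂) = 0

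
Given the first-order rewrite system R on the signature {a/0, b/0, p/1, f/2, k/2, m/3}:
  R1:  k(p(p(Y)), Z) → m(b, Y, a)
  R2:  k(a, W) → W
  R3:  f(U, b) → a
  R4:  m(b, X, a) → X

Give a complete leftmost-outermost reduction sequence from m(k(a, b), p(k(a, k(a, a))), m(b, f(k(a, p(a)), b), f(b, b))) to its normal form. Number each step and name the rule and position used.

p(a)

1. m(k(a, b), p(k(a, k(a, a))), m(b, f(k(a, p(a)), b), f(b, b)))  →  m(b, p(k(a, k(a, a))), m(b, f(k(a, p(a)), b), f(b, b)))   [R2 at 1]
2. m(b, p(k(a, k(a, a))), m(b, f(k(a, p(a)), b), f(b, b)))  →  m(b, p(k(a, a)), m(b, f(k(a, p(a)), b), f(b, b)))   [R2 at 2.1]
3. m(b, p(k(a, a)), m(b, f(k(a, p(a)), b), f(b, b)))  →  m(b, p(a), m(b, f(k(a, p(a)), b), f(b, b)))   [R2 at 2.1]
4. m(b, p(a), m(b, f(k(a, p(a)), b), f(b, b)))  →  m(b, p(a), m(b, a, f(b, b)))   [R3 at 3.2]
5. m(b, p(a), m(b, a, f(b, b)))  →  m(b, p(a), m(b, a, a))   [R3 at 3.3]
6. m(b, p(a), m(b, a, a))  →  m(b, p(a), a)   [R4 at 3]
7. m(b, p(a), a)  →  p(a)   [R4 at ε]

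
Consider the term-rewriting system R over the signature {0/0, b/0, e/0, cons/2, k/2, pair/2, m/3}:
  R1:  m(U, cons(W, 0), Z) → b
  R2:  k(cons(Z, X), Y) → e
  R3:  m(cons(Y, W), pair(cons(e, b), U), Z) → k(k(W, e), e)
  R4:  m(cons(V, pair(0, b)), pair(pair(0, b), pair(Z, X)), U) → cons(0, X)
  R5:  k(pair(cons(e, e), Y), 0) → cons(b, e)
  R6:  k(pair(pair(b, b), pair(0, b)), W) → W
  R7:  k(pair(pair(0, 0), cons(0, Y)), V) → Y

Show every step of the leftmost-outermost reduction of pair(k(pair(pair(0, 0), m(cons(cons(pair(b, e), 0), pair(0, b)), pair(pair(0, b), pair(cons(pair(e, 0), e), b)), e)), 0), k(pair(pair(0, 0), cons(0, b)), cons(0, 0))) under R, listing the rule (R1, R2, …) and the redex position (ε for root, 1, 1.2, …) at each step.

1. pair(k(pair(pair(0, 0), m(cons(cons(pair(b, e), 0), pair(0, b)), pair(pair(0, b), pair(cons(pair(e, 0), e), b)), e)), 0), k(pair(pair(0, 0), cons(0, b)), cons(0, 0)))  →  pair(k(pair(pair(0, 0), cons(0, b)), 0), k(pair(pair(0, 0), cons(0, b)), cons(0, 0)))   [R4 at 1.1.2]
2. pair(k(pair(pair(0, 0), cons(0, b)), 0), k(pair(pair(0, 0), cons(0, b)), cons(0, 0)))  →  pair(b, k(pair(pair(0, 0), cons(0, b)), cons(0, 0)))   [R7 at 1]
3. pair(b, k(pair(pair(0, 0), cons(0, b)), cons(0, 0)))  →  pair(b, b)   [R7 at 2]

pair(b, b)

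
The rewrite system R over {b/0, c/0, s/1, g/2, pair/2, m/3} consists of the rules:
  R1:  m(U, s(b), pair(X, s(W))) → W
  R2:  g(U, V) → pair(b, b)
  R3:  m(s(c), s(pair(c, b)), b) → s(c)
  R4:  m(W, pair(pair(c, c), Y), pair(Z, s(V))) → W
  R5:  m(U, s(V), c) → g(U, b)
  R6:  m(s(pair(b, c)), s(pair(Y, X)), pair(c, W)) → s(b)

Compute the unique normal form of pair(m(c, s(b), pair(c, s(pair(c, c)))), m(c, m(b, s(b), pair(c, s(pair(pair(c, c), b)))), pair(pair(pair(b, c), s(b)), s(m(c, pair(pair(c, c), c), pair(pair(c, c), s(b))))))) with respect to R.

pair(pair(c, c), c)

1. pair(m(c, s(b), pair(c, s(pair(c, c)))), m(c, m(b, s(b), pair(c, s(pair(pair(c, c), b)))), pair(pair(pair(b, c), s(b)), s(m(c, pair(pair(c, c), c), pair(pair(c, c), s(b)))))))  →  pair(pair(c, c), m(c, m(b, s(b), pair(c, s(pair(pair(c, c), b)))), pair(pair(pair(b, c), s(b)), s(m(c, pair(pair(c, c), c), pair(pair(c, c), s(b)))))))   [R1 at 1]
2. pair(pair(c, c), m(c, m(b, s(b), pair(c, s(pair(pair(c, c), b)))), pair(pair(pair(b, c), s(b)), s(m(c, pair(pair(c, c), c), pair(pair(c, c), s(b)))))))  →  pair(pair(c, c), m(c, pair(pair(c, c), b), pair(pair(pair(b, c), s(b)), s(m(c, pair(pair(c, c), c), pair(pair(c, c), s(b)))))))   [R1 at 2.2]
3. pair(pair(c, c), m(c, pair(pair(c, c), b), pair(pair(pair(b, c), s(b)), s(m(c, pair(pair(c, c), c), pair(pair(c, c), s(b)))))))  →  pair(pair(c, c), c)   [R4 at 2]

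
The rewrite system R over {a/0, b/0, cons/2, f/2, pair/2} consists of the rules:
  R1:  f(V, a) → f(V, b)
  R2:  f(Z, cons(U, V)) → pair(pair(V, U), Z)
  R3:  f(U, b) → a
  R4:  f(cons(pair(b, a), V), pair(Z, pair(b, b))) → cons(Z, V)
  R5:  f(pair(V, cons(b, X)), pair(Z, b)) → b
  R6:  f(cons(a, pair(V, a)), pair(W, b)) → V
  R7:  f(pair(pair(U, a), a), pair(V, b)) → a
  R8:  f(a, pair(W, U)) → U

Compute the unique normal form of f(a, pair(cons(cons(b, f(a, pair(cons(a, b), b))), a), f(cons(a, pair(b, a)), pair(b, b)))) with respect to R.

b

1. f(a, pair(cons(cons(b, f(a, pair(cons(a, b), b))), a), f(cons(a, pair(b, a)), pair(b, b))))  →  f(cons(a, pair(b, a)), pair(b, b))   [R8 at ε]
2. f(cons(a, pair(b, a)), pair(b, b))  →  b   [R6 at ε]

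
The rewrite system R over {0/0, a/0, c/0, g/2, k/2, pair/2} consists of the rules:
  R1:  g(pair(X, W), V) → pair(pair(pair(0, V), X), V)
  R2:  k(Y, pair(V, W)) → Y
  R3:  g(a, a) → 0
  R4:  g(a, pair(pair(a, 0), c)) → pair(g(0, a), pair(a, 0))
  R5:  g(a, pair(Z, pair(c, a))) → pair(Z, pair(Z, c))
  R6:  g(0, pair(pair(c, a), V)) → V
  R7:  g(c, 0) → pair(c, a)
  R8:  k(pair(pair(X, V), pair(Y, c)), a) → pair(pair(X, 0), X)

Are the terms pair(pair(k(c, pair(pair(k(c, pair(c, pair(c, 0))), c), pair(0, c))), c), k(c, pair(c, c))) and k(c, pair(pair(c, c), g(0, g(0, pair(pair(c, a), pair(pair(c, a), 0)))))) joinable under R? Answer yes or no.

no — NF(t₁) = pair(pair(c, c), c), NF(t₂) = c

Reduce t₁ = pair(pair(k(c, pair(pair(k(c, pair(c, pair(c, 0))), c), pair(0, c))), c), k(c, pair(c, c))):
1. pair(pair(k(c, pair(pair(k(c, pair(c, pair(c, 0))), c), pair(0, c))), c), k(c, pair(c, c)))  →  pair(pair(c, c), k(c, pair(c, c)))   [R2 at 1.1]
2. pair(pair(c, c), k(c, pair(c, c)))  →  pair(pair(c, c), c)   [R2 at 2]

Reduce t₂ = k(c, pair(pair(c, c), g(0, g(0, pair(pair(c, a), pair(pair(c, a), 0)))))):
1. k(c, pair(pair(c, c), g(0, g(0, pair(pair(c, a), pair(pair(c, a), 0))))))  →  c   [R2 at ε]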